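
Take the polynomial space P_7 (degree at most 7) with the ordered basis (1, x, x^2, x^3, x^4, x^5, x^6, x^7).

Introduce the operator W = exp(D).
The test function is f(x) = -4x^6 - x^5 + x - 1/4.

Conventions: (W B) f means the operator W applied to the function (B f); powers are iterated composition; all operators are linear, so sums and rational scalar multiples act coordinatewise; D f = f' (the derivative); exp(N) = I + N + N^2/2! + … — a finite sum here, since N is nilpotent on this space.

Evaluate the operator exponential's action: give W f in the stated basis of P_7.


the image equals g(x) = -4x^6 - 25x^5 - 65x^4 - 90x^3 - 70x^2 - 28x - 17/4

order-1 term: -24x^5 - 5x^4 + 1
order-2 term: -60x^4 - 10x^3
order-3 term: -80x^3 - 10x^2
order-4 term: -60x^2 - 5x
order-5 term: -24x - 1
order-6 term: -4
the series for exp(D) f terminates at order 6
exp(D) f = -4x^6 - 25x^5 - 65x^4 - 90x^3 - 70x^2 - 28x - 17/4


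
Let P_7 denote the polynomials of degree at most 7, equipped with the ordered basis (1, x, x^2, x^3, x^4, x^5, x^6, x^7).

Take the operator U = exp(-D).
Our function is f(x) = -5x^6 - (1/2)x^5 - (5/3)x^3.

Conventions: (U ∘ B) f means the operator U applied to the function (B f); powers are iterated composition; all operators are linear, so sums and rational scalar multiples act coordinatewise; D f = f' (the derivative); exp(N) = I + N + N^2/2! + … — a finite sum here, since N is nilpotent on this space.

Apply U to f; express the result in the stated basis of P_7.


the image equals g(x) = -5x^6 + (59/2)x^5 - (145/2)x^4 + (280/3)x^3 - 65x^2 + (45/2)x - 17/6

order-1 term: 30x^5 + (5/2)x^4 + 5x^2
order-2 term: -75x^4 - 5x^3 - 5x
order-3 term: 100x^3 + 5x^2 + 5/3
order-4 term: -75x^2 - (5/2)x
order-5 term: 30x + 1/2
order-6 term: -5
the series for exp(-D) f terminates at order 6
exp(-D) f = -5x^6 + (59/2)x^5 - (145/2)x^4 + (280/3)x^3 - 65x^2 + (45/2)x - 17/6


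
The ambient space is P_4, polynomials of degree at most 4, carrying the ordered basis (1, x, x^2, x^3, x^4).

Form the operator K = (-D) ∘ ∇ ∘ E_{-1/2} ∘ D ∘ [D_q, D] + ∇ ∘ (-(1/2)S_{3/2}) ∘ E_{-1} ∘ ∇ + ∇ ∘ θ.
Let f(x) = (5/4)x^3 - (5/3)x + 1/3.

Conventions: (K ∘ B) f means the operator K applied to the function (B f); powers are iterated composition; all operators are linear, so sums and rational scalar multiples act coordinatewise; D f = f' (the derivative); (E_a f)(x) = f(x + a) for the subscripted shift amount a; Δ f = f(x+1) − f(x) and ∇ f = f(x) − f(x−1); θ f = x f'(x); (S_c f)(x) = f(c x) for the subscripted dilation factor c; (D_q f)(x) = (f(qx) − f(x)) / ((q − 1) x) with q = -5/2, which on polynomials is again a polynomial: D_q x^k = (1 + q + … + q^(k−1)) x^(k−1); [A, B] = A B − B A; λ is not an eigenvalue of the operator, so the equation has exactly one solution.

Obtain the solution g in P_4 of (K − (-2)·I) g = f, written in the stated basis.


write g with unknown coordinates in the stated basis and equate coefficients in (K − (-2)·I) g = f
solving from the highest basis element down gives g = (5/8)x^3 - (45/16)x^2 + (1865/192)x - 2633/192
check: K g = (45/8)x^2 - (675/32)x + 2665/96
so K g − (-2)·g = (5/4)x^3 - (5/3)x + 1/3 = f ✓

g(x) = (5/8)x^3 - (45/16)x^2 + (1865/192)x - 2633/192


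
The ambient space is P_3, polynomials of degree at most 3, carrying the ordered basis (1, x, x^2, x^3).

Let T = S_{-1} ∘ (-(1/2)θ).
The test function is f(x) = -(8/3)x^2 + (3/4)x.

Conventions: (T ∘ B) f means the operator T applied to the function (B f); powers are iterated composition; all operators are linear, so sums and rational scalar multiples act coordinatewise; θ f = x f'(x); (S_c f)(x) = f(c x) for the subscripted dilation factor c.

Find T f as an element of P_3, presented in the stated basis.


θ f = -(16/3)x^2 + (3/4)x
(-(1/2)θ) f = (8/3)x^2 - (3/8)x
S_{-1} (-(1/2)θ) f = (8/3)x^2 + (3/8)x

the result is g(x) = (8/3)x^2 + (3/8)x


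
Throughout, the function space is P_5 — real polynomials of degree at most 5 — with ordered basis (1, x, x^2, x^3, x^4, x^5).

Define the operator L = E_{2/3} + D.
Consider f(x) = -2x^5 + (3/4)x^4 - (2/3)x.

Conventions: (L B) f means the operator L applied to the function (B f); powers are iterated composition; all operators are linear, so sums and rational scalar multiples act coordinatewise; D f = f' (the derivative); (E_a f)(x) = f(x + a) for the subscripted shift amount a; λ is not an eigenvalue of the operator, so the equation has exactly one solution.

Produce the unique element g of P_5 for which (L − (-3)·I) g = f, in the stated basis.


the result is g(x) = -(1/2)x^5 + (59/48)x^4 - (215/144)x^3 + (2449/1728)x^2 - (11309/10368)x + 45209/124416

write g with unknown coordinates in the stated basis and equate coefficients in (L − (-3)·I) g = f
solving from the highest basis element down gives g = -(1/2)x^5 + (59/48)x^4 - (215/144)x^3 + (2449/1728)x^2 - (11309/10368)x + 45209/124416
check: L g = -(1/2)x^5 - (47/16)x^4 + (215/48)x^3 - (2449/576)x^2 + (9005/3456)x - 45209/41472
so L g − (-3)·g = -2x^5 + (3/4)x^4 - (2/3)x = f ✓


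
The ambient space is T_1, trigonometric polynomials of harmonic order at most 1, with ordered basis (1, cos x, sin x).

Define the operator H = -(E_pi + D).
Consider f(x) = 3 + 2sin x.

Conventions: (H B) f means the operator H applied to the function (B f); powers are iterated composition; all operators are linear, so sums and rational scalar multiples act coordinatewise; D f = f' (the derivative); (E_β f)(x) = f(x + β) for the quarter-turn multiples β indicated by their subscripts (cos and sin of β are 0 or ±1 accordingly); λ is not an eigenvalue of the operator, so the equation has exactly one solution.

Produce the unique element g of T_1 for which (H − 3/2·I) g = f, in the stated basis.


the result is g(x) = -6/5 + (8/5)cos x - (4/5)sin x

write g with unknown coordinates in the stated basis and equate coefficients in (H − 3/2·I) g = f
solving from the highest basis element down gives g = -6/5 + (8/5)cos x - (4/5)sin x
check: H g = 6/5 + (12/5)cos x + (4/5)sin x
so H g − 3/2·g = 3 + 2sin x = f ✓


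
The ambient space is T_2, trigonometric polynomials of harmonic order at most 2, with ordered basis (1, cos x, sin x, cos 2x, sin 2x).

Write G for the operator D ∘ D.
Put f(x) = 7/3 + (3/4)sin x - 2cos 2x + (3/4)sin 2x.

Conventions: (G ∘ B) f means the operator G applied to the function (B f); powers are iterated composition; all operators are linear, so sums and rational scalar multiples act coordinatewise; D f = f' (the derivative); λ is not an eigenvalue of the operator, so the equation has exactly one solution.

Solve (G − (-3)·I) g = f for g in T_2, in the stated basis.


g(x) = 7/9 + (3/8)sin x + 2cos 2x - (3/4)sin 2x

write g with unknown coordinates in the stated basis and equate coefficients in (G − (-3)·I) g = f
solving from the highest basis element down gives g = 7/9 + (3/8)sin x + 2cos 2x - (3/4)sin 2x
check: G g = -(3/8)sin x - 8cos 2x + 3sin 2x
so G g − (-3)·g = 7/3 + (3/4)sin x - 2cos 2x + (3/4)sin 2x = f ✓


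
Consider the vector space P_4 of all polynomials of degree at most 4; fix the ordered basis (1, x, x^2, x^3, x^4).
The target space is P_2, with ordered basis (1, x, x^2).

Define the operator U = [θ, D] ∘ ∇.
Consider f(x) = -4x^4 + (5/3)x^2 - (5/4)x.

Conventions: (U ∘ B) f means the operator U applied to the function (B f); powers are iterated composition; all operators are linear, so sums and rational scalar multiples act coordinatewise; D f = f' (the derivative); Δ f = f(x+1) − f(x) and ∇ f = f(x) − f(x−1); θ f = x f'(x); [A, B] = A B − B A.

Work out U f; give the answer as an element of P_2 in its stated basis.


the result is g(x) = 48x^2 - 48x + 38/3

∇ f = -16x^3 + 24x^2 - (38/3)x + 13/12
D ∇ f = -48x^2 + 48x - 38/3
θ D ∇ f = -96x^2 + 48x
θ ∇ f = -48x^3 + 48x^2 - (38/3)x
D θ ∇ f = -144x^2 + 96x - 38/3
[θ, D] ∇ f = 48x^2 - 48x + 38/3


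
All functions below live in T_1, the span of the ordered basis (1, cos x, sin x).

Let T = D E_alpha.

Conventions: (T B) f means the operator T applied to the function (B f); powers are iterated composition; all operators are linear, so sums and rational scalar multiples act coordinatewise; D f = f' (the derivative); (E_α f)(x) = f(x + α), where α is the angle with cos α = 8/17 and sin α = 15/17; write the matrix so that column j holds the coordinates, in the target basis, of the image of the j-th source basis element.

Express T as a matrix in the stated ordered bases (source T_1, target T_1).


the matrix is [[0, 0, 0]; [0, -15/17, 8/17]; [0, -8/17, -15/17]] (rows listed top to bottom)

image of 1: 0
image of cos x: -(15/17)cos x - (8/17)sin x
image of sin x: (8/17)cos x - (15/17)sin x
each image's coordinates form column j of the matrix


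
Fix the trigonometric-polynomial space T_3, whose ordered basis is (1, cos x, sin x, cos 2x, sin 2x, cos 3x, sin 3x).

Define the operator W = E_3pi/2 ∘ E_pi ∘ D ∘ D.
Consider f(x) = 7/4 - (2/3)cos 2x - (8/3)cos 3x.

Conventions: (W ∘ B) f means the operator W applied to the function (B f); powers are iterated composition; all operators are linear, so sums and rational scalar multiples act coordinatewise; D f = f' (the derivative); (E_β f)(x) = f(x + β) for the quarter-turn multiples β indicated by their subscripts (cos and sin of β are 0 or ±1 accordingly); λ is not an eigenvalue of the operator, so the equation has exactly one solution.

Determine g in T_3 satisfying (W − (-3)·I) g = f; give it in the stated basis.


write g with unknown coordinates in the stated basis and equate coefficients in (W − (-3)·I) g = f
solving from the highest basis element down gives g = 7/12 - (2/21)cos 2x - (4/45)cos 3x - (4/15)sin 3x
check: W g = -(8/21)cos 2x - (12/5)cos 3x + (4/5)sin 3x
so W g − (-3)·g = 7/4 - (2/3)cos 2x - (8/3)cos 3x = f ✓

the result is g(x) = 7/12 - (2/21)cos 2x - (4/45)cos 3x - (4/15)sin 3x


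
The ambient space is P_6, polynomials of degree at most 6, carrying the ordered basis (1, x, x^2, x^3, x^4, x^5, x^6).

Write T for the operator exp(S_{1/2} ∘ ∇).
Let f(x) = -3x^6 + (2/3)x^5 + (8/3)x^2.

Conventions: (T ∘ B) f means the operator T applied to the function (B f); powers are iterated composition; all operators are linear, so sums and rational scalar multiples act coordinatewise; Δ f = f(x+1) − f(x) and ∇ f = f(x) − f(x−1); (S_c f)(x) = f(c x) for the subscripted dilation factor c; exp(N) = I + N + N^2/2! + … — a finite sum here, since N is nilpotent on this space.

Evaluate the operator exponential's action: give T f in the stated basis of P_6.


order-1 term: -(9/16)x^5 + (145/48)x^4 - (25/3)x^3 + (155/12)x^2 - 8x + 1
order-2 term: -(45/512)x^4 + (425/384)x^3 - (195/32)x^2 + (3155/192)x - 197/12
order-3 term: -(15/1024)x^3 + (985/3072)x^2 - (1015/384)x + 12145/1536
order-4 term: -(45/16384)x^2 + (2105/24576)x - 1525/2048
order-5 term: -(9/16384)x + 869/49152
order-6 term: -3/32768
the series for exp(S_{1/2} ∘ ∇) f terminates at order 6
exp(S_{1/2} ∘ ∇) f = -3x^6 + (5/48)x^5 + (4505/1536)x^4 - (7415/1024)x^3 + (482057/49152)x^2 + (288727/49152)x - 809711/98304

g(x) = -3x^6 + (5/48)x^5 + (4505/1536)x^4 - (7415/1024)x^3 + (482057/49152)x^2 + (288727/49152)x - 809711/98304


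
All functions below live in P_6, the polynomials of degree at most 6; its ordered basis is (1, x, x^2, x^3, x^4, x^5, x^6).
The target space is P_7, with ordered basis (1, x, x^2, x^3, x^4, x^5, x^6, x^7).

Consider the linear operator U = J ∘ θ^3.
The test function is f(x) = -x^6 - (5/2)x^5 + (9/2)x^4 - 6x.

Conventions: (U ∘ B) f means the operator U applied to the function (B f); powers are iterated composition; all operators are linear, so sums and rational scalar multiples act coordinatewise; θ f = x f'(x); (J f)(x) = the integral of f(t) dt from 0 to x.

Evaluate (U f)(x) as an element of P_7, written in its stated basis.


the result is g(x) = -(216/7)x^7 - (625/12)x^6 + (288/5)x^5 - 3x^2

θ f = -6x^6 - (25/2)x^5 + 18x^4 - 6x
θ θ f = -36x^6 - (125/2)x^5 + 72x^4 - 6x
θ θ θ f = -216x^6 - (625/2)x^5 + 288x^4 - 6x
J θ^3 f = -(216/7)x^7 - (625/12)x^6 + (288/5)x^5 - 3x^2


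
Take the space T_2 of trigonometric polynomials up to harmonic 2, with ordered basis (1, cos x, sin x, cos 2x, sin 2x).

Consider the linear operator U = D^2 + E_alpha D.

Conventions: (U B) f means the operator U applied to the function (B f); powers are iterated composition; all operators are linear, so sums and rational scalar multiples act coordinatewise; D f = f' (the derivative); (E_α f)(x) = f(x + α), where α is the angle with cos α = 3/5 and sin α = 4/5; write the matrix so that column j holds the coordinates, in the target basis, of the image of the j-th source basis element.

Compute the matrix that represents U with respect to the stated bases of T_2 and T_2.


image of 1: 0
image of cos x: -(9/5)cos x - (3/5)sin x
image of sin x: (3/5)cos x - (9/5)sin x
image of cos 2x: -(148/25)cos 2x + (14/25)sin 2x
image of sin 2x: -(14/25)cos 2x - (148/25)sin 2x
each image's coordinates form column j of the matrix

the matrix is [[0, 0, 0, 0, 0]; [0, -9/5, 3/5, 0, 0]; [0, -3/5, -9/5, 0, 0]; [0, 0, 0, -148/25, -14/25]; [0, 0, 0, 14/25, -148/25]] (rows listed top to bottom)


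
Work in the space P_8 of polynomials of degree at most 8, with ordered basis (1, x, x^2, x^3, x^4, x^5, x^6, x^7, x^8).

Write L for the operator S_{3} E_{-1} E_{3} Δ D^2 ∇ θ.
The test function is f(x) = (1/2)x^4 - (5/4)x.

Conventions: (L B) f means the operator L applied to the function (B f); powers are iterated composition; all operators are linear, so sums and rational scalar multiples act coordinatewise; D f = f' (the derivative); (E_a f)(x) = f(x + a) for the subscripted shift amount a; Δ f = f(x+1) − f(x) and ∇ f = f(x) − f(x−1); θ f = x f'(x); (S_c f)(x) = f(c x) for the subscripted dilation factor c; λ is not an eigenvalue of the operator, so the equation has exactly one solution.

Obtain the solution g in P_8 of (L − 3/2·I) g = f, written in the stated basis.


write g with unknown coordinates in the stated basis and equate coefficients in (L − 3/2·I) g = f
solving from the highest basis element down gives g = -(1/3)x^4 + (5/6)x - 64/3
check: L g = -32
so L g − 3/2·g = (1/2)x^4 - (5/4)x = f ✓

the image equals g(x) = -(1/3)x^4 + (5/6)x - 64/3


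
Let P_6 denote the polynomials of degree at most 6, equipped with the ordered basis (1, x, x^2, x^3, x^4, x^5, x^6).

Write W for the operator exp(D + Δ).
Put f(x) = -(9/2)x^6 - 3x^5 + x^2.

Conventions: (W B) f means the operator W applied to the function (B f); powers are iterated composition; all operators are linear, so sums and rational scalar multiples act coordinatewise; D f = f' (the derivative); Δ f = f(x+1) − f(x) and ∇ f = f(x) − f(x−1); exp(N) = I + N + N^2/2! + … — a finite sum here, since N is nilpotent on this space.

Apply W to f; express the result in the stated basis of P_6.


order-1 term: -54x^5 - (195/2)x^4 - 120x^3 - (195/2)x^2 - 38x - 13/2
order-2 term: -270x^4 - 660x^3 - (1845/2)x^2 - 705x - 445/2
order-3 term: -720x^3 - 1860x^2 - 2250x - 2175/2
order-4 term: -1080x^2 - 2400x - 1770
order-5 term: -864x - 1176
order-6 term: -288
the series for exp(D + Δ) f terminates at order 6
exp(D + Δ) f = -(9/2)x^6 - 57x^5 - (735/2)x^4 - 1500x^3 - 3959x^2 - 6257x - 9101/2

g(x) = -(9/2)x^6 - 57x^5 - (735/2)x^4 - 1500x^3 - 3959x^2 - 6257x - 9101/2


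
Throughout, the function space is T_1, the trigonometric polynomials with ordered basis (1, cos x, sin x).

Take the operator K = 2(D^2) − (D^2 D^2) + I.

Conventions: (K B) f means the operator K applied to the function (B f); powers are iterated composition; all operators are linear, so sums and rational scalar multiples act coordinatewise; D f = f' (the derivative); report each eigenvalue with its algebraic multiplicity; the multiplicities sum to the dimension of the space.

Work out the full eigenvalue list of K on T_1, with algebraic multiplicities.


image of 1: 1
image of cos x: -2cos x
image of sin x: -2sin x
the matrix is diagonal; its diagonal is (1, -2, -2)
for a triangular matrix the eigenvalues are the diagonal entries, with algebraic multiplicity their repetition count

λ = -2 (multiplicity 2), λ = 1 (multiplicity 1)


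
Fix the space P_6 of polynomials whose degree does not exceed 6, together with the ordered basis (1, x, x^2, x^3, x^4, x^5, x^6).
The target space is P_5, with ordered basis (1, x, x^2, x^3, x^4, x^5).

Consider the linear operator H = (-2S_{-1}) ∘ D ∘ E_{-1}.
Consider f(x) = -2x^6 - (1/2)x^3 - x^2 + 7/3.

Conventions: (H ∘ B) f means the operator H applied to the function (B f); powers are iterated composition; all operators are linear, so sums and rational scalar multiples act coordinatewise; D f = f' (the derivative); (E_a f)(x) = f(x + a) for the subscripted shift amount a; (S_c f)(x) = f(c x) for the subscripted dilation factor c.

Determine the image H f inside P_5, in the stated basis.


E_{-1} f = -2x^6 + 12x^5 - 30x^4 + (79/2)x^3 - (59/2)x^2 + (25/2)x - 1/6
D E_{-1} f = -12x^5 + 60x^4 - 120x^3 + (237/2)x^2 - 59x + 25/2
S_{-1} (D ∘ E_{-1}) f = 12x^5 + 60x^4 + 120x^3 + (237/2)x^2 + 59x + 25/2
(-2S_{-1}) (D ∘ E_{-1}) f = -24x^5 - 120x^4 - 240x^3 - 237x^2 - 118x - 25

the image equals g(x) = -24x^5 - 120x^4 - 240x^3 - 237x^2 - 118x - 25


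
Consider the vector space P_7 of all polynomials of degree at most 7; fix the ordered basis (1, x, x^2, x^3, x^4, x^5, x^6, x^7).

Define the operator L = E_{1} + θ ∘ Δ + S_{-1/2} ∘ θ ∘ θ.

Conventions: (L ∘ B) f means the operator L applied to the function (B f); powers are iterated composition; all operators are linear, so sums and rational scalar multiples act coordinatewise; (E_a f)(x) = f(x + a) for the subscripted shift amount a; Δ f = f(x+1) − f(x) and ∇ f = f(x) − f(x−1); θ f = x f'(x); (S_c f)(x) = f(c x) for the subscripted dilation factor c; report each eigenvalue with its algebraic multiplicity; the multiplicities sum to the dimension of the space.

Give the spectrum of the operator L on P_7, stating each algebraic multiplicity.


λ = -1/8 (multiplicity 1), λ = 7/32 (multiplicity 1), λ = 1/2 (multiplicity 1), λ = 79/128 (multiplicity 1), λ = 1 (multiplicity 1), λ = 25/16 (multiplicity 1), λ = 2 (multiplicity 2)

image of 1: 1
image of x: (1/2)x + 1
image of x^2: 2x^2 + 4x + 1
image of x^3: -(1/8)x^3 + 9x^2 + 6x + 1
image of x^4: 2x^4 + 16x^3 + 18x^2 + 8x + 1
image of x^5: (7/32)x^5 + 25x^4 + 40x^3 + 30x^2 + 10x + 1
image of x^6: (25/16)x^6 + 36x^5 + 75x^4 + 80x^3 + 45x^2 + 12x + 1
image of x^7: (79/128)x^7 + 49x^6 + 126x^5 + 175x^4 + 140x^3 + 63x^2 + 14x + 1
the matrix is upper triangular; its diagonal is (1, 1/2, 2, -1/8, 2, 7/32, 25/16, 79/128)
for a triangular matrix the eigenvalues are the diagonal entries, with algebraic multiplicity their repetition count


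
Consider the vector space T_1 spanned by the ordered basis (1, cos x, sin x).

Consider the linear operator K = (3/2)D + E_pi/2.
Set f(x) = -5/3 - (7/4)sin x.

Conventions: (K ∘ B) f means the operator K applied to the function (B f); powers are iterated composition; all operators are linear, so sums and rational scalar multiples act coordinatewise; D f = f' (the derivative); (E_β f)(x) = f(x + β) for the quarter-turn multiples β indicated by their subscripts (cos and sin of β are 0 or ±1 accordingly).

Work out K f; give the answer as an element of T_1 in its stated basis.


the result is g(x) = -5/3 - (35/8)cos x

D f = -(7/4)cos x
((3/2)D) f = -(21/8)cos x
E_pi/2 f = -5/3 - (7/4)cos x
((3/2)D + E_pi/2) f = -5/3 - (35/8)cos x


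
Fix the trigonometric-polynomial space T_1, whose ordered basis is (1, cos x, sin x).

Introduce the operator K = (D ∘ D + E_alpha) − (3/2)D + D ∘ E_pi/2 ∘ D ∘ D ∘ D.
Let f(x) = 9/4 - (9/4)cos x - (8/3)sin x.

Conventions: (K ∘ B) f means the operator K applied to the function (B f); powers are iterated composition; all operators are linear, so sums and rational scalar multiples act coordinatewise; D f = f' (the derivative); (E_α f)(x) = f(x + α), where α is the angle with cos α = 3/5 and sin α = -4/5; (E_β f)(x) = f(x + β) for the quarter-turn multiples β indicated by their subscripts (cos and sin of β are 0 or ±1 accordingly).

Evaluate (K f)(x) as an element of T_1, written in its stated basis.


the result is g(x) = 9/4 + (131/30)cos x - (223/120)sin x

D f = -(8/3)cos x + (9/4)sin x
D D f = (9/4)cos x + (8/3)sin x
E_alpha f = 9/4 + (47/60)cos x - (17/5)sin x
(D ∘ D + E_alpha) f = 9/4 + (91/30)cos x - (11/15)sin x
D f = -(8/3)cos x + (9/4)sin x
(-(3/2)D) f = 4cos x - (27/8)sin x
D f = -(8/3)cos x + (9/4)sin x
D D f = (9/4)cos x + (8/3)sin x
D D D f = (8/3)cos x - (9/4)sin x
E_pi/2 (D ∘ D ∘ D) f = -(9/4)cos x - (8/3)sin x
D E_pi/2 (D ∘ D ∘ D) f = -(8/3)cos x + (9/4)sin x
((D ∘ D + E_alpha) − (3/2)D + D ∘ E_pi/2 ∘ D ∘ D ∘ D) f = 9/4 + (131/30)cos x - (223/120)sin x


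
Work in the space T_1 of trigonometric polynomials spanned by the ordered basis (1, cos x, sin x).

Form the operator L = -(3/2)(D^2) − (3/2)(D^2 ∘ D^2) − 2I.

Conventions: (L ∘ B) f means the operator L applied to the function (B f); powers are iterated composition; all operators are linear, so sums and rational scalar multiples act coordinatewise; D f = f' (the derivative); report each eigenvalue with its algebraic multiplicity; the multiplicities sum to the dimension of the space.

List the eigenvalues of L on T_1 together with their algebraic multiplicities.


image of 1: -2
image of cos x: -2cos x
image of sin x: -2sin x
the matrix is diagonal; its diagonal is (-2, -2, -2)
for a triangular matrix the eigenvalues are the diagonal entries, with algebraic multiplicity their repetition count

λ = -2 (multiplicity 3)


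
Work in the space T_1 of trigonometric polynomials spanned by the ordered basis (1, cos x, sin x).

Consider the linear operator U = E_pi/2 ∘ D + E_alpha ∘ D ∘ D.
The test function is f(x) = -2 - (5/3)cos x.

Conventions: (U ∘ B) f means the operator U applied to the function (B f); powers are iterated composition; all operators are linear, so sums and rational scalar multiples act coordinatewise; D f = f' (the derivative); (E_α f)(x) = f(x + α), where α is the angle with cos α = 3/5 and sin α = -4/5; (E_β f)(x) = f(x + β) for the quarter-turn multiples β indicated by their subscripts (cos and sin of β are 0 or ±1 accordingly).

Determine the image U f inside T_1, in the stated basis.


D f = (5/3)sin x
E_pi/2 D f = (5/3)cos x
D f = (5/3)sin x
D D f = (5/3)cos x
E_alpha D D f = cos x + (4/3)sin x
(E_pi/2 ∘ D + E_alpha ∘ D ∘ D) f = (8/3)cos x + (4/3)sin x

g(x) = (8/3)cos x + (4/3)sin x


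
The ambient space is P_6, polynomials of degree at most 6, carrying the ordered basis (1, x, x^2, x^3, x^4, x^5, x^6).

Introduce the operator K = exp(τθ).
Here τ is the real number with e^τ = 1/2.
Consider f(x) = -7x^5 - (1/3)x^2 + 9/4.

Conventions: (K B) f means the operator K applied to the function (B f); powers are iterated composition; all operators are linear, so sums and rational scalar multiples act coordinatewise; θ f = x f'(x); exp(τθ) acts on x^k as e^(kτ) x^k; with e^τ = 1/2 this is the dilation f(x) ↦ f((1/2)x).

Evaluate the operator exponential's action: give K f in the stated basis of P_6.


exp(τθ) x^k = e^(kτ) x^k; with e^τ = 1/2 this sends x^k to (1/2)^k x^k
x^2 ↦ 1/4 x^2
x^5 ↦ 1/32 x^5
applying this coordinatewise to f: exp(τθ) f = -(7/32)x^5 - (1/12)x^2 + 9/4

the image equals g(x) = -(7/32)x^5 - (1/12)x^2 + 9/4


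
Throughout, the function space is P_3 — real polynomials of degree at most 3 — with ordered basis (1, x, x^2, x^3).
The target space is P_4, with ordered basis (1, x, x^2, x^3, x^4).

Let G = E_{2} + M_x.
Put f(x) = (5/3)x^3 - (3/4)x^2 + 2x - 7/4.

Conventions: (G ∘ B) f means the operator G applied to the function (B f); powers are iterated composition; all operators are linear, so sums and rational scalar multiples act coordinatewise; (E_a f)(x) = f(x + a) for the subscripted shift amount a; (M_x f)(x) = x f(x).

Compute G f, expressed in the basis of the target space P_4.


the image equals g(x) = (5/3)x^4 + (11/12)x^3 + (45/4)x^2 + (69/4)x + 151/12

E_{2} f = (5/3)x^3 + (37/4)x^2 + 19x + 151/12
M_x f = (5/3)x^4 - (3/4)x^3 + 2x^2 - (7/4)x
(E_{2} + M_x) f = (5/3)x^4 + (11/12)x^3 + (45/4)x^2 + (69/4)x + 151/12


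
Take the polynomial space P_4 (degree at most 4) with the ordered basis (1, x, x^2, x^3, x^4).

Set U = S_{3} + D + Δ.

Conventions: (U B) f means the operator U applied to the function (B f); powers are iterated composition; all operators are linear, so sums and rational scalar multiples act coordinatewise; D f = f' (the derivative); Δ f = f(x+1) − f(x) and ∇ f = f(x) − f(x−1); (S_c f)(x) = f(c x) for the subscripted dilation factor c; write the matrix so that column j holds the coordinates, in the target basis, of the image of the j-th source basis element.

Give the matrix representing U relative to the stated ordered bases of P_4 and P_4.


image of 1: 1
image of x: 3x + 2
image of x^2: 9x^2 + 4x + 1
image of x^3: 27x^3 + 6x^2 + 3x + 1
image of x^4: 81x^4 + 8x^3 + 6x^2 + 4x + 1
each image's coordinates form column j of the matrix

the matrix is [[1, 2, 1, 1, 1]; [0, 3, 4, 3, 4]; [0, 0, 9, 6, 6]; [0, 0, 0, 27, 8]; [0, 0, 0, 0, 81]] (rows listed top to bottom)


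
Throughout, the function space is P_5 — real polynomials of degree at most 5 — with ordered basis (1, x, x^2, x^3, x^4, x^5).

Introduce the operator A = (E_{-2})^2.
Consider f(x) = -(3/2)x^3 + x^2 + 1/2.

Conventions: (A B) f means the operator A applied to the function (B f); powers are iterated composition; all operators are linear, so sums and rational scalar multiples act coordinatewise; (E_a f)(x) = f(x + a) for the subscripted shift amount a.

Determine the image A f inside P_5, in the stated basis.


the result is g(x) = -(3/2)x^3 + 19x^2 - 80x + 225/2

E_{-2} f = -(3/2)x^3 + 10x^2 - 22x + 33/2
E_{-2} E_{-2} f = -(3/2)x^3 + 19x^2 - 80x + 225/2


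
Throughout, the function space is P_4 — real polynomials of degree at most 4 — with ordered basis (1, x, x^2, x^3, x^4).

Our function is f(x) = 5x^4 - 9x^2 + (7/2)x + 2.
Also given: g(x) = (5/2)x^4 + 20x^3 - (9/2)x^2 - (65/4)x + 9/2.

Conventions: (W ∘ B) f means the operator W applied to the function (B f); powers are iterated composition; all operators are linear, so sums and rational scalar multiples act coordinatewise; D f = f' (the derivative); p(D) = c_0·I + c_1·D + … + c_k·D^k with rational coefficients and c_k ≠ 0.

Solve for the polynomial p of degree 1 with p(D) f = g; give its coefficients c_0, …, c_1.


c_0 = 1/2, c_1 = 1

D^0 f = 5x^4 - 9x^2 + (7/2)x + 2
D^1 f = 20x^3 - 18x + 7/2
matching coefficients of g against c_0 f + c_1 Df + … from the top degree down determines the c_i
solution: c_0 = 1/2, c_1 = 1


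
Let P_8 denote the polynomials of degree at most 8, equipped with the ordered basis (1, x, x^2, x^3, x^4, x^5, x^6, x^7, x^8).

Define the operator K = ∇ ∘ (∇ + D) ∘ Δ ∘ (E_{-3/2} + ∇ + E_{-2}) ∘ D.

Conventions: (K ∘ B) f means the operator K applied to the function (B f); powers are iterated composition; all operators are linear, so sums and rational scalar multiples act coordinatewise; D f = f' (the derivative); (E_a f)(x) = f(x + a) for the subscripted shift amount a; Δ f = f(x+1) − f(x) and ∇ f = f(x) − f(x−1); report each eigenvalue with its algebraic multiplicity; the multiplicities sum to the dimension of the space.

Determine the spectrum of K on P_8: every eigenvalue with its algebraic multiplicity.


λ = 0 (multiplicity 9)

image of 1: 0
image of x: 0
image of x^2: 0
image of x^3: 0
image of x^4: 96
image of x^5: 480x - 720
image of x^6: 1440x^2 - 4320x + 5160
image of x^7: 3360x^3 - 15120x^2 + 36120x - 29085
image of x^8: 6720x^4 - 40320x^3 + 144480x^2 - 232680x + 148190
the matrix is upper triangular; its diagonal is (0, 0, 0, 0, 0, 0, 0, 0, 0)
for a triangular matrix the eigenvalues are the diagonal entries, with algebraic multiplicity their repetition count


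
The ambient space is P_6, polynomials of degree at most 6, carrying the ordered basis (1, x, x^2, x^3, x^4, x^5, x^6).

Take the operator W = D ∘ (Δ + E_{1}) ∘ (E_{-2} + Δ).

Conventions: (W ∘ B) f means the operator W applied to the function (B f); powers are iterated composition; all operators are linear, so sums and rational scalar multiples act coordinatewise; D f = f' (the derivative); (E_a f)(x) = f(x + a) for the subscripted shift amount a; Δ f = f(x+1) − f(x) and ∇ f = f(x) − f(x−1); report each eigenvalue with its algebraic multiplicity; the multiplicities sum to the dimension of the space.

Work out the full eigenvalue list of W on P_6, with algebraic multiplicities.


λ = 0 (multiplicity 7)

image of 1: 0
image of x: 1
image of x^2: 2x + 2
image of x^3: 3x^2 + 6x + 9
image of x^4: 4x^3 + 12x^2 + 36x + 76
image of x^5: 5x^4 + 20x^3 + 90x^2 + 380x + 75
image of x^6: 6x^5 + 30x^4 + 180x^3 + 1140x^2 + 450x + 546
the matrix is upper triangular; its diagonal is (0, 0, 0, 0, 0, 0, 0)
for a triangular matrix the eigenvalues are the diagonal entries, with algebraic multiplicity their repetition count


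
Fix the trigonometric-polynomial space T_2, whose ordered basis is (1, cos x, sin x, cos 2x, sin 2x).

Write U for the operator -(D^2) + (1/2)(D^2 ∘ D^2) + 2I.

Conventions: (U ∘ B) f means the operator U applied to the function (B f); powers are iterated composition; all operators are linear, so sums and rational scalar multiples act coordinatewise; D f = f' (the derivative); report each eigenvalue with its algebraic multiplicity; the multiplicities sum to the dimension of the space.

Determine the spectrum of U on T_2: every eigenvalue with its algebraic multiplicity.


λ = 2 (multiplicity 1), λ = 7/2 (multiplicity 2), λ = 14 (multiplicity 2)

image of 1: 2
image of cos x: (7/2)cos x
image of sin x: (7/2)sin x
image of cos 2x: 14cos 2x
image of sin 2x: 14sin 2x
the matrix is diagonal; its diagonal is (2, 7/2, 7/2, 14, 14)
for a triangular matrix the eigenvalues are the diagonal entries, with algebraic multiplicity their repetition count


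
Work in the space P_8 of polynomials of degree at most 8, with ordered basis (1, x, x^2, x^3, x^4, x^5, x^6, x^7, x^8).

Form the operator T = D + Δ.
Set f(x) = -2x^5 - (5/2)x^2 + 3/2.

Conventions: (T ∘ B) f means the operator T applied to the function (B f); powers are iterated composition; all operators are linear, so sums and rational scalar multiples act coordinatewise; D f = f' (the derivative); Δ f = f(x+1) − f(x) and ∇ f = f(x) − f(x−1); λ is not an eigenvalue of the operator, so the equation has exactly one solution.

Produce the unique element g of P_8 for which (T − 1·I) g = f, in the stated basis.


write g with unknown coordinates in the stated basis and equate coefficients in (T − 1·I) g = f
solving from the highest basis element down gives g = 2x^5 + 20x^4 + 180x^3 + (2445/2)x^2 + 5520x + 12463
check: T g = 20x^4 + 180x^3 + 1220x^2 + 5520x + 24929/2
so T g − 1·g = -2x^5 - (5/2)x^2 + 3/2 = f ✓

g(x) = 2x^5 + 20x^4 + 180x^3 + (2445/2)x^2 + 5520x + 12463


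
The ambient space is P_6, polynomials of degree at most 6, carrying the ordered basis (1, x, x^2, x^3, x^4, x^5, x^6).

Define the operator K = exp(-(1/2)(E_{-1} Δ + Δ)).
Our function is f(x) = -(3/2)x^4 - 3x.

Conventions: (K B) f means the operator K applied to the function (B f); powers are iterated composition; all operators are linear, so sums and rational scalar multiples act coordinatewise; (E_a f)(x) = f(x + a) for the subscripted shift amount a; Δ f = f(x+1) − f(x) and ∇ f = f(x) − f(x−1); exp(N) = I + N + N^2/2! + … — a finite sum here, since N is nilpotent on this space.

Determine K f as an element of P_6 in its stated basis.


order-1 term: 6x^3 + 6x + 3
order-2 term: -9x^2 - 6
order-3 term: 6x
order-4 term: -3/2
the series for exp(-(1/2)(E_{-1} Δ + Δ)) f terminates at order 4
exp(-(1/2)(E_{-1} Δ + Δ)) f = -(3/2)x^4 + 6x^3 - 9x^2 + 9x - 9/2

the result is g(x) = -(3/2)x^4 + 6x^3 - 9x^2 + 9x - 9/2


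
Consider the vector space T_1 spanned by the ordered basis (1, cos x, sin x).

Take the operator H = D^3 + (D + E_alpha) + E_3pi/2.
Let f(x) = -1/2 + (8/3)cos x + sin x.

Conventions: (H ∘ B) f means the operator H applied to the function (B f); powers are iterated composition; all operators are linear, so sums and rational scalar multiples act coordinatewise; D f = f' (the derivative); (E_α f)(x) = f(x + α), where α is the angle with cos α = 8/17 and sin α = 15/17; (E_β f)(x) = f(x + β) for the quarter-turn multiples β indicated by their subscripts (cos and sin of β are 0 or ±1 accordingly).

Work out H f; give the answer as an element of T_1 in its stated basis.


the image equals g(x) = -1 + (58/51)cos x + (40/51)sin x

D f = cos x - (8/3)sin x
D D f = -(8/3)cos x - sin x
D D D f = -cos x + (8/3)sin x
D f = cos x - (8/3)sin x
E_alpha f = -1/2 + (109/51)cos x - (32/17)sin x
(D + E_alpha) f = -1/2 + (160/51)cos x - (232/51)sin x
E_3pi/2 f = -1/2 - cos x + (8/3)sin x
(D^3 + (D + E_alpha) + E_3pi/2) f = -1 + (58/51)cos x + (40/51)sin x


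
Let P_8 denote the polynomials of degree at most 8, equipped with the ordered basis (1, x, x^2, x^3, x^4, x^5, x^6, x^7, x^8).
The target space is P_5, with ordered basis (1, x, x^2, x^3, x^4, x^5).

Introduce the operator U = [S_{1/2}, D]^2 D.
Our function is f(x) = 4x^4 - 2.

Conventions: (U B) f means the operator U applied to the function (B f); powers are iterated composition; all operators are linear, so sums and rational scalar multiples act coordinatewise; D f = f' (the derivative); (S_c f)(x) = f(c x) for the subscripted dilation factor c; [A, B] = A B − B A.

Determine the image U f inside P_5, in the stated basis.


D f = 16x^3
D D f = 48x^2
S_{1/2} D D f = 12x^2
S_{1/2} D f = 2x^3
D S_{1/2} D f = 6x^2
[S_{1/2}, D] D f = 6x^2
D [S_{1/2}, D] D f = 12x
S_{1/2} D [S_{1/2}, D] D f = 6x
S_{1/2} [S_{1/2}, D] D f = (3/2)x^2
D S_{1/2} [S_{1/2}, D] D f = 3x
[S_{1/2}, D] [S_{1/2}, D] D f = 3x

g(x) = 3x


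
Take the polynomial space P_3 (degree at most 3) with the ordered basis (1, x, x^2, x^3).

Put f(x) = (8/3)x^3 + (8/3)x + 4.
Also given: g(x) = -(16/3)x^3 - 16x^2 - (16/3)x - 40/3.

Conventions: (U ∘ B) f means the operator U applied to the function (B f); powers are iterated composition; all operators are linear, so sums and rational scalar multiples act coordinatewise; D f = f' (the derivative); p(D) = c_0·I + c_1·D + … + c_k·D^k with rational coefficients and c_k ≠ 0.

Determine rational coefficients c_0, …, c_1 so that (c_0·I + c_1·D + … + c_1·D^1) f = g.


D^0 f = (8/3)x^3 + (8/3)x + 4
D^1 f = 8x^2 + 8/3
matching coefficients of g against c_0 f + c_1 Df + … from the top degree down determines the c_i
solution: c_0 = -2, c_1 = -2

p(D) = -2·I − 2·D, i.e. c_0 = -2, c_1 = -2


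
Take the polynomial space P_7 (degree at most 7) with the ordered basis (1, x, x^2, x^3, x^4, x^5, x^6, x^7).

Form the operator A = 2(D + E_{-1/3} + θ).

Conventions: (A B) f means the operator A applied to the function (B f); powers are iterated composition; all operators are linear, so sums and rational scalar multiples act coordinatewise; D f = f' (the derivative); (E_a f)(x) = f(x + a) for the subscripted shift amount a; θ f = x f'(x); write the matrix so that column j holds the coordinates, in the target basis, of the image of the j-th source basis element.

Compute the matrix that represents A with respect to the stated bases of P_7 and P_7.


the matrix is [[2, 4/3, 2/9, -2/27, 2/81, -2/243, 2/729, -2/2187]; [0, 4, 8/3, 2/3, -8/27, 10/81, -4/81, 14/729]; [0, 0, 6, 4, 4/3, -20/27, 10/27, -14/81]; [0, 0, 0, 8, 16/3, 20/9, -40/27, 70/81]; [0, 0, 0, 0, 10, 20/3, 10/3, -70/27]; [0, 0, 0, 0, 0, 12, 8, 14/3]; [0, 0, 0, 0, 0, 0, 14, 28/3]; [0, 0, 0, 0, 0, 0, 0, 16]] (rows listed top to bottom)

image of 1: 2
image of x: 4x + 4/3
image of x^2: 6x^2 + (8/3)x + 2/9
image of x^3: 8x^3 + 4x^2 + (2/3)x - 2/27
image of x^4: 10x^4 + (16/3)x^3 + (4/3)x^2 - (8/27)x + 2/81
image of x^5: 12x^5 + (20/3)x^4 + (20/9)x^3 - (20/27)x^2 + (10/81)x - 2/243
image of x^6: 14x^6 + 8x^5 + (10/3)x^4 - (40/27)x^3 + (10/27)x^2 - (4/81)x + 2/729
image of x^7: 16x^7 + (28/3)x^6 + (14/3)x^5 - (70/27)x^4 + (70/81)x^3 - (14/81)x^2 + (14/729)x - 2/2187
each image's coordinates form column j of the matrix


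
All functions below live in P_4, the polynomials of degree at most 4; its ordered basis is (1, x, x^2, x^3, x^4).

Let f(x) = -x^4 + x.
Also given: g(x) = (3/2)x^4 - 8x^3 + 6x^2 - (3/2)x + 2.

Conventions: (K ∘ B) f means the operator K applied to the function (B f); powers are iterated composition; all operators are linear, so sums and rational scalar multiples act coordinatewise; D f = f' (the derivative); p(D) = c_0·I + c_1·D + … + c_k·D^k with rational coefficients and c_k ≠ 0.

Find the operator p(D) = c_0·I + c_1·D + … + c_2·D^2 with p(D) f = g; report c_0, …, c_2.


c_0 = -3/2, c_1 = 2, c_2 = -1/2

D^0 f = -x^4 + x
D^1 f = -4x^3 + 1
D^2 f = -12x^2
matching coefficients of g against c_0 f + c_1 Df + … from the top degree down determines the c_i
solution: c_0 = -3/2, c_1 = 2, c_2 = -1/2


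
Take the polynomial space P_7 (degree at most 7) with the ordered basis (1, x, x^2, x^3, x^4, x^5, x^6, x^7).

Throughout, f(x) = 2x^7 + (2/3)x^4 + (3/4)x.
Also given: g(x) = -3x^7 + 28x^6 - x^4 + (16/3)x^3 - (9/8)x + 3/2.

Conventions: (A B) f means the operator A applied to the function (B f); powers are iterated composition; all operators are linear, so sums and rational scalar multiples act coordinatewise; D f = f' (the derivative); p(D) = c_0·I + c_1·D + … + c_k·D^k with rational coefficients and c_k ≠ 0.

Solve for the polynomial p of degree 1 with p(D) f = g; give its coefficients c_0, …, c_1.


p(D) = -(3/2)·I + 2·D, i.e. c_0 = -3/2, c_1 = 2

D^0 f = 2x^7 + (2/3)x^4 + (3/4)x
D^1 f = 14x^6 + (8/3)x^3 + 3/4
matching coefficients of g against c_0 f + c_1 Df + … from the top degree down determines the c_i
solution: c_0 = -3/2, c_1 = 2


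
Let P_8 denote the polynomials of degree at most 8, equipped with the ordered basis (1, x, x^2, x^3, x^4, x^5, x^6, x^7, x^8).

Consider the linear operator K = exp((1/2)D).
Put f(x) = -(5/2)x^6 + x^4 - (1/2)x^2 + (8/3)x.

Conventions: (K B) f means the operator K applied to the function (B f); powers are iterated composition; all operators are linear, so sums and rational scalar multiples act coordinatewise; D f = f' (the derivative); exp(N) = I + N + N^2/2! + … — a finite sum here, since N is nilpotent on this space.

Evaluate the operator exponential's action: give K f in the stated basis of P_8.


g(x) = -(5/2)x^6 - (15/2)x^5 - (67/8)x^4 - (17/4)x^3 - (43/32)x^2 + (211/96)x + 473/384

order-1 term: -(15/2)x^5 + 2x^3 - (1/2)x + 4/3
order-2 term: -(75/8)x^4 + (3/2)x^2 - 1/8
order-3 term: -(25/4)x^3 + (1/2)x
order-4 term: -(75/32)x^2 + 1/16
order-5 term: -(15/32)x
order-6 term: -5/128
the series for exp((1/2)D) f terminates at order 6
exp((1/2)D) f = -(5/2)x^6 - (15/2)x^5 - (67/8)x^4 - (17/4)x^3 - (43/32)x^2 + (211/96)x + 473/384


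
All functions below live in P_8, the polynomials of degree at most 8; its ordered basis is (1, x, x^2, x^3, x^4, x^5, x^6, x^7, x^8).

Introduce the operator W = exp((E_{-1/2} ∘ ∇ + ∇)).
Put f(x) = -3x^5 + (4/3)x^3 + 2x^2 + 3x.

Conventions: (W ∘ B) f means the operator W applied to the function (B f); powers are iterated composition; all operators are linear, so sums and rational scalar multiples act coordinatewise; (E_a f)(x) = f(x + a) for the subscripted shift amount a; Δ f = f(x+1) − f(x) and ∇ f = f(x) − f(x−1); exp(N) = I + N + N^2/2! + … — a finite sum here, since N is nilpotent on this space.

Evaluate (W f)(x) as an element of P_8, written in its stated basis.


the image equals g(x) = -3x^5 - 30x^4 - (86/3)x^3 + (365/2)x^2 + 30x - 7625/48

order-1 term: -30x^4 + 90x^3 - (239/2)x^2 + 86x - 961/48
order-2 term: -120x^3 + 540x^2 - 899x + 1093/2
order-3 term: -240x^2 + 1080x - 3928/3
order-4 term: -240x + 720
order-5 term: -96
the series for exp((E_{-1/2} ∘ ∇ + ∇)) f terminates at order 5
exp((E_{-1/2} ∘ ∇ + ∇)) f = -3x^5 - 30x^4 - (86/3)x^3 + (365/2)x^2 + 30x - 7625/48
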